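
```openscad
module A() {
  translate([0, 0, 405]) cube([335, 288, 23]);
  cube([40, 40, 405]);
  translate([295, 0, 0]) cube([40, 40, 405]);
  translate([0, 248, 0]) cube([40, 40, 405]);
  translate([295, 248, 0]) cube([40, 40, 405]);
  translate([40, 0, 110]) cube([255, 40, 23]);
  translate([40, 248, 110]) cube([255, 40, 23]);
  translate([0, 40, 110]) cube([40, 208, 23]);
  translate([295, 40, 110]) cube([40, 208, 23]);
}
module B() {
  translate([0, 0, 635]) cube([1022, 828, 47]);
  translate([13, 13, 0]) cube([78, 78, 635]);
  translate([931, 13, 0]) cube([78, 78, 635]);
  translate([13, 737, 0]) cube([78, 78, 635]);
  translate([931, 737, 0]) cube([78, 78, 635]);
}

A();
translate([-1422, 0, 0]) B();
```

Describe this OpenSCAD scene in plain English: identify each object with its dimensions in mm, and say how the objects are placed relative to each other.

A is a four-legged stool. The seat is 335×288 mm, 23 mm thick, top at z = 428 mm. It stands on four square legs, each 40×40 mm in cross-section, from z = 0 to the seat underside, each flush with a corner of the seat. Four stretchers, 40 mm wide and 23 mm tall, connect adjacent legs with their undersides at z = 110 mm, each running between the inner faces of the legs it joins and aligned with the legs' outer faces on the other axis.

B is a rectangular dining table. The top is 1022×828×47 mm with its upper surface at z = 682 mm. It stands on four 78×78 mm square legs, each inset 13 mm from the nearest pair of top edges, running from the floor to the underside of the top.

The table is on the floor beside the stool on its −x side.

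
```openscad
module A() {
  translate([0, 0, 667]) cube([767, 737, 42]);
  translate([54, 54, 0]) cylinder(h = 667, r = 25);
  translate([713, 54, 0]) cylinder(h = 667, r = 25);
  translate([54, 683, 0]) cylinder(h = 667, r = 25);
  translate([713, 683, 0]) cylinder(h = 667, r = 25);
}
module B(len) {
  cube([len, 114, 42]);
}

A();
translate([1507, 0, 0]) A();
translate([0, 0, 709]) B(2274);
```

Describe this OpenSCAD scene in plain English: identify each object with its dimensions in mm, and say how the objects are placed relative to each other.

A is a rectangular dining table. The top is 767×737×42 mm with its upper surface at z = 709 mm. It stands on four round legs of 50 mm diameter, each leg's bounding box inset 29 mm from the nearest pair of top edges, running from the floor to the underside of the top.

B is a rectangular beam 2274 mm long (x), 114 mm deep (y), 42 mm thick (z).

The beam spans the tops of two tables placed 740 mm apart, resting at z = 709 mm.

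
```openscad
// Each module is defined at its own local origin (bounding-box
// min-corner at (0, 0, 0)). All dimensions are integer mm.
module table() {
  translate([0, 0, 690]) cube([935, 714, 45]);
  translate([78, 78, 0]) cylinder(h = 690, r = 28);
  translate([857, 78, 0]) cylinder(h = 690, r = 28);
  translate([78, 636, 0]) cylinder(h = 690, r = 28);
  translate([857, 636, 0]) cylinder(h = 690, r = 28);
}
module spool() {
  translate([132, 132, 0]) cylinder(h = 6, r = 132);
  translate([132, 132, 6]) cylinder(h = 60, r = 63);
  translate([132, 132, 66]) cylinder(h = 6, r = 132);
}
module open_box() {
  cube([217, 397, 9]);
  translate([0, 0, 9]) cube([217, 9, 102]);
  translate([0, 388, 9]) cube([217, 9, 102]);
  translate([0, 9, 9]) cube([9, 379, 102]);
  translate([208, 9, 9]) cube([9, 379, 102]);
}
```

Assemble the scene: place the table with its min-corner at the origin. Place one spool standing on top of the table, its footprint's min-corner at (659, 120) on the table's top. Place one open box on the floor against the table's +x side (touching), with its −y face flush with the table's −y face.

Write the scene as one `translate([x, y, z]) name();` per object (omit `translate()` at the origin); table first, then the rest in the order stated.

table();
translate([659, 120, 735]) spool();
translate([935, 0, 0]) open_box();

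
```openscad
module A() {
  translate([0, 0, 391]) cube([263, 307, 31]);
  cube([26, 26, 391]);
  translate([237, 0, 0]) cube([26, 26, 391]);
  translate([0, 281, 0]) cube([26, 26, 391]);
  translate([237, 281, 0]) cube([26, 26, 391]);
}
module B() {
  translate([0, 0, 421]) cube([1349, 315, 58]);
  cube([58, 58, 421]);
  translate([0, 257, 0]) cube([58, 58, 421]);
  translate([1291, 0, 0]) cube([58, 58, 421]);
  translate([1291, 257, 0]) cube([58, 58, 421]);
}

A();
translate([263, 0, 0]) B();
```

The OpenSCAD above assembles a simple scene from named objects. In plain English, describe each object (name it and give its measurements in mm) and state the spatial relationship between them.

A is a four-legged stool. The seat is 263×307 mm, 31 mm thick, top at z = 422 mm. It stands on four square legs, each 26×26 mm in cross-section, from z = 0 to the seat underside, each flush with a corner of the seat.

B is a long wooden bench with a 1349 mm (x) × 315 mm (y) seat, 58 mm thick, its top surface 479 mm above the floor. Four 58 mm square legs at the seat corners, flush with the edges, run from z = 0 to the seat underside.

The bench is against the stool's +x side, with their −y faces flush.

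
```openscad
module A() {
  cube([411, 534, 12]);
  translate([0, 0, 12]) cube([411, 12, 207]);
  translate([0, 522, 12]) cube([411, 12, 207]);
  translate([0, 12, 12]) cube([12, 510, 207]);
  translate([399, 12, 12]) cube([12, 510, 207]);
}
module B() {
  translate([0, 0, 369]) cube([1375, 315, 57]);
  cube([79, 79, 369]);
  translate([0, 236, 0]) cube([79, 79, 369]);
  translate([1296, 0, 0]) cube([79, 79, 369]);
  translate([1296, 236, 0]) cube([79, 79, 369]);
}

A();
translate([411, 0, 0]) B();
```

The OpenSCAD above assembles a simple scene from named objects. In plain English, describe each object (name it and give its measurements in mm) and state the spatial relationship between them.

A is an open storage box with external size 411×534×219 mm and wall thickness 12 mm (the base is also 12 mm thick). The base covers the whole footprint; the four walls stand on the base, with the y-facing walls full-width and the x-facing walls fitting between their inner faces.

B is a long wooden bench with a 1375 mm (x) × 315 mm (y) seat, 57 mm thick, its top surface 426 mm above the floor. Four 79 mm square legs at the seat corners, flush with the edges, run from z = 0 to the seat underside.

The bench is against the open box's +x side, with their −y faces flush.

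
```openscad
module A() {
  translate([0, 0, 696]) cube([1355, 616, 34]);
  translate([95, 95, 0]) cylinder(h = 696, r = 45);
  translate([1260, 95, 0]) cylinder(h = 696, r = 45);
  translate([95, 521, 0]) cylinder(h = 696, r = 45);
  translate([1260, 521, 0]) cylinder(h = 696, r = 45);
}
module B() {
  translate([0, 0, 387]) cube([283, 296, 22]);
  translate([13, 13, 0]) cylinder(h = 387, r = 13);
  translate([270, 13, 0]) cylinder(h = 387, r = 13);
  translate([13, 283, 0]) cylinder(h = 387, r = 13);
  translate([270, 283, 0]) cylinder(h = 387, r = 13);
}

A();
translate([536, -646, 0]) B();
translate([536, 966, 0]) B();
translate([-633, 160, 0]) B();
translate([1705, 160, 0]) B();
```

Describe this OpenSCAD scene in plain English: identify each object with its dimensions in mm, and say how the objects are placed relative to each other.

A is a rectangular dining table. The top is 1355×616×34 mm with its upper surface at z = 730 mm. It stands on four round legs of 90 mm diameter, each leg's bounding box inset 50 mm from the nearest pair of top edges, running from the floor to the underside of the top.

B is a four-legged stool. The seat is 283×296 mm, 22 mm thick, top at z = 409 mm. It stands on four round legs, each 26 mm in diameter, from z = 0 to the seat underside, each leg's axis is inset half a diameter from the nearest pair of seat edges (so the leg's bounding box is flush with the corner).

Four stools sit around the table at the −y, +y, −x, +x sides.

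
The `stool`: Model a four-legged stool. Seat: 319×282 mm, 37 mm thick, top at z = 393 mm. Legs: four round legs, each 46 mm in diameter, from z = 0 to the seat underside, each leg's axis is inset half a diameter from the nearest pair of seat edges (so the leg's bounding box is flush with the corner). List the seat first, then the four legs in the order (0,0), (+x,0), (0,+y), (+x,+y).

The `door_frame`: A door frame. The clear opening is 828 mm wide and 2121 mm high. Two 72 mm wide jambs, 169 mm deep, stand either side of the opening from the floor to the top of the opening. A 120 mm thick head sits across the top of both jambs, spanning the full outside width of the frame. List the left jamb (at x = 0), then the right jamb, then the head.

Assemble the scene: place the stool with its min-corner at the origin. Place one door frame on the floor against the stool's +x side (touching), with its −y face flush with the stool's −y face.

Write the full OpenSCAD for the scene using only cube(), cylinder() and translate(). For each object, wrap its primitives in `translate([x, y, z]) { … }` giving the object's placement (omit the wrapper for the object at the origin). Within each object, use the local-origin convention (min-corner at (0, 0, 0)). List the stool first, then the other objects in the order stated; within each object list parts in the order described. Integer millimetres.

translate([0, 0, 356]) cube([319, 282, 37]);
translate([23, 23, 0]) cylinder(h = 356, r = 23);
translate([296, 23, 0]) cylinder(h = 356, r = 23);
translate([23, 259, 0]) cylinder(h = 356, r = 23);
translate([296, 259, 0]) cylinder(h = 356, r = 23);
translate([319, 0, 0]) {
  cube([72, 169, 2121]);
  translate([900, 0, 0]) cube([72, 169, 2121]);
  translate([0, 0, 2121]) cube([972, 169, 120]);
}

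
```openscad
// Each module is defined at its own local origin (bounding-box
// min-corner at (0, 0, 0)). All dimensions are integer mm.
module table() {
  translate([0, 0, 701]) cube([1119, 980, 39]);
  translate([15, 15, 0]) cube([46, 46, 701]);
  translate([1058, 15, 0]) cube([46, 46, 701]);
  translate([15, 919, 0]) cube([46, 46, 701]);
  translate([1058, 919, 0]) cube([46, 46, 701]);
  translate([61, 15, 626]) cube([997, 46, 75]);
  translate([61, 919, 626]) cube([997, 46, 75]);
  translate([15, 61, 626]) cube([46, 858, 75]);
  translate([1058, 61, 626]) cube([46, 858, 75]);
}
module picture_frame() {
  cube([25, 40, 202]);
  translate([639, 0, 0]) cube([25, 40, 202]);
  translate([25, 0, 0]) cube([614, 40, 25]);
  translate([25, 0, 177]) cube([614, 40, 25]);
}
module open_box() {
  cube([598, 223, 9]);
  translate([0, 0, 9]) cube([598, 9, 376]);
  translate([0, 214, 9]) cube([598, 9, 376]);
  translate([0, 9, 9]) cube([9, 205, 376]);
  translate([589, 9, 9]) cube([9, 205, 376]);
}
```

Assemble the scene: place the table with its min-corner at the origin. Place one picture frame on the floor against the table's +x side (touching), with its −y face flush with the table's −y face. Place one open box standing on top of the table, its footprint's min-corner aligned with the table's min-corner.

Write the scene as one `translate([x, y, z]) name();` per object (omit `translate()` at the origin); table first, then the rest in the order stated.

table();
translate([1119, 0, 0]) picture_frame();
translate([0, 0, 740]) open_box();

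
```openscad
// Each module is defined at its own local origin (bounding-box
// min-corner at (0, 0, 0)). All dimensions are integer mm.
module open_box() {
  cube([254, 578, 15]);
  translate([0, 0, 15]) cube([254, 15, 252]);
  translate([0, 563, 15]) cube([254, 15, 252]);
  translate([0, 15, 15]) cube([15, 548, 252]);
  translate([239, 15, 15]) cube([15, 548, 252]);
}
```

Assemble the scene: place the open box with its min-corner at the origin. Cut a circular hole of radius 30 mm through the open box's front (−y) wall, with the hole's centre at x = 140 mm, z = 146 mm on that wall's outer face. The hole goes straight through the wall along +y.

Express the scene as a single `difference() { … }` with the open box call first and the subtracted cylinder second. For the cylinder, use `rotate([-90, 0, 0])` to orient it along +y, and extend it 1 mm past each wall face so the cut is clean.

difference() {
  open_box();
  translate([140, -1, 146]) rotate([-90, 0, 0]) cylinder(h = 17, r = 30);
}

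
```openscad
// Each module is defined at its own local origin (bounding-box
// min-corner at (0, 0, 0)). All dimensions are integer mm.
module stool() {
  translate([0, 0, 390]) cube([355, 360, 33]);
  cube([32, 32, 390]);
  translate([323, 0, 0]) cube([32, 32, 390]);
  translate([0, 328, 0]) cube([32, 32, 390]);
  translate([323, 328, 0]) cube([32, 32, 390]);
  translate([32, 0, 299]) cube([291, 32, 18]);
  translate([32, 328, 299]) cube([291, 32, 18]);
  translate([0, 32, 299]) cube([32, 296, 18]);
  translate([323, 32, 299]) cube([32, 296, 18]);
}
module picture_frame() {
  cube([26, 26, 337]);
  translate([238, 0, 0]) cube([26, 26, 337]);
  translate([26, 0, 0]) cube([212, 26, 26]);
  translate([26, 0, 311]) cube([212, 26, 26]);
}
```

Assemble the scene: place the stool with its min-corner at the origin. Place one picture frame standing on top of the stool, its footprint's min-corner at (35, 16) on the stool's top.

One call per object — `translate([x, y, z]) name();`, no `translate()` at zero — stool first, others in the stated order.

stool();
translate([35, 16, 423]) picture_frame();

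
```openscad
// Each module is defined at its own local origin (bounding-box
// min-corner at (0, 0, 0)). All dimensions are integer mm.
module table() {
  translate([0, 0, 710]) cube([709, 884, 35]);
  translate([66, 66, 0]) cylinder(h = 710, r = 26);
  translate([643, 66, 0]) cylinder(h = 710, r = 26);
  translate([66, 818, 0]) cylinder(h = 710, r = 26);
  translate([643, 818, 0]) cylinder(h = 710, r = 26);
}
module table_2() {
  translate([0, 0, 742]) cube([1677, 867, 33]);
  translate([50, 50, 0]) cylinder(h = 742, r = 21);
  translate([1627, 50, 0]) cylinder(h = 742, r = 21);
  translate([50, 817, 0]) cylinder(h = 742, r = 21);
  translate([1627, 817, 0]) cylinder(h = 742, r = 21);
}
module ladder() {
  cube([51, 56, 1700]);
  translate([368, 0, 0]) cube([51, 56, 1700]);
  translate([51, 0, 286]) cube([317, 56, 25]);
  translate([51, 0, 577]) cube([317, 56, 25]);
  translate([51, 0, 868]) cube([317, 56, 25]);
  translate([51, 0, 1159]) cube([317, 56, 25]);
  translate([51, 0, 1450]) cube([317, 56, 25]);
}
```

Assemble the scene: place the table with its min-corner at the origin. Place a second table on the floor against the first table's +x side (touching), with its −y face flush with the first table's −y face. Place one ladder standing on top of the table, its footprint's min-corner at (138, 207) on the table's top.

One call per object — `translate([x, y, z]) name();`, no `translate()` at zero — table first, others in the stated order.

table();
translate([709, 0, 0]) table_2();
translate([138, 207, 745]) ladder();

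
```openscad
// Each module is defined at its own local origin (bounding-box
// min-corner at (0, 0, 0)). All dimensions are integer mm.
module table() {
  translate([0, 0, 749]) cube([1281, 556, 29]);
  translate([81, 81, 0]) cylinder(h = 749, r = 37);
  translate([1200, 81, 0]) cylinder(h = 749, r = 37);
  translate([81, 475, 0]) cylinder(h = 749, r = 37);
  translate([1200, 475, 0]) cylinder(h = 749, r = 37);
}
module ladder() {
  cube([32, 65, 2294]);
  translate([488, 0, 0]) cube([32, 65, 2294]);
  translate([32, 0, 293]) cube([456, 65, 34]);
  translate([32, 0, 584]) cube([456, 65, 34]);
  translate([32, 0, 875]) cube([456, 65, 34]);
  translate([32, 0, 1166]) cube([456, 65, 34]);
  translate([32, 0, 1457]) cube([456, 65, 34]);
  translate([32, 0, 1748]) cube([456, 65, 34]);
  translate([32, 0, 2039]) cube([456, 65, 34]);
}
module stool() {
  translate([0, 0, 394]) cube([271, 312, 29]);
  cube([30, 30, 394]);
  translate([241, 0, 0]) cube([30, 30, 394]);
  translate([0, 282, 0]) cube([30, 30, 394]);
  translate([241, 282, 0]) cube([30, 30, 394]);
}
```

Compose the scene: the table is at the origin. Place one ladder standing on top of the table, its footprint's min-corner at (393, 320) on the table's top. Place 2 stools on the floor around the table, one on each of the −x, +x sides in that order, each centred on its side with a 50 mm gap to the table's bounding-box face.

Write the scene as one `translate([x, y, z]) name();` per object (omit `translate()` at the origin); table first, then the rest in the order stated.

table();
translate([393, 320, 778]) ladder();
translate([-321, 122, 0]) stool();
translate([1331, 122, 0]) stool();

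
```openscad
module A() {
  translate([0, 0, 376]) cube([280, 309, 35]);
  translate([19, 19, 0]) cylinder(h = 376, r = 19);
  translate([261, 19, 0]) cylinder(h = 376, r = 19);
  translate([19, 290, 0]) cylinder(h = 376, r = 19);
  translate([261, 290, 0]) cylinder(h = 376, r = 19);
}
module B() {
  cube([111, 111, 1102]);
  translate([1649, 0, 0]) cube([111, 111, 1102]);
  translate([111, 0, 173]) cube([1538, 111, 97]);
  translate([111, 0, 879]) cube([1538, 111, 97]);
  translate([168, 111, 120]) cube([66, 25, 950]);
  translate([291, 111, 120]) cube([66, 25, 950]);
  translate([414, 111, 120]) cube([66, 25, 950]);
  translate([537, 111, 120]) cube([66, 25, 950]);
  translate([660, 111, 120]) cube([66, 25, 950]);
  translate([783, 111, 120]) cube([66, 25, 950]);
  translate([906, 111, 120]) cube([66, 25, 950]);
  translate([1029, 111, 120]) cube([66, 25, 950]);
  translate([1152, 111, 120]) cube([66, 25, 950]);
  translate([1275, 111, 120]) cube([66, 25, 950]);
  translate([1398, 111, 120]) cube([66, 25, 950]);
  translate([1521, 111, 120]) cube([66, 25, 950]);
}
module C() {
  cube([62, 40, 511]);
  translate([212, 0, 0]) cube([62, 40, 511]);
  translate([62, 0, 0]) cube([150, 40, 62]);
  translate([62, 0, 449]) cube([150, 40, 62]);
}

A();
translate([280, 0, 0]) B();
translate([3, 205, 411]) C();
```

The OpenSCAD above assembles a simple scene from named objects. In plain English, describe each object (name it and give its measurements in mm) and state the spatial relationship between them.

A is a four-legged stool. The seat is 280×309 mm, 35 mm thick, top at z = 411 mm. It stands on four round legs, each 38 mm in diameter, from z = 0 to the seat underside, each leg's axis is inset half a diameter from the nearest pair of seat edges (so the leg's bounding box is flush with the corner).

B is a fence section. Two 111×111 mm posts, 1102 mm tall, stand on the floor with a clear span of 1538 mm between their inner faces. Two horizontal rails of 111×97 mm section span the gap between the posts with their undersides at z = 173 mm and z = 879 mm, flush with the posts' −y face. 12 pickets, each 66 mm wide, 25 mm thick and 950 mm tall, are fixed to the +y face of the rails with their bottoms at z = 120 mm, evenly spaced across the span with equal gaps (rounded down to the nearest mm) at the −x end and between each pair — any rounding remainder accumulates at the +x end.

C is a rectangular picture frame lying in the x–z plane (depth along y). The opening is 150 mm wide (x) by 387 mm tall (z), surrounded by a border 62 mm wide on all four sides. The frame is 40 mm deep and is made of two full-height vertical stiles with two horizontal rails fitted between them.

The fence section is against the stool's +x side, with their −y faces flush. The picture frame is on top of the stool.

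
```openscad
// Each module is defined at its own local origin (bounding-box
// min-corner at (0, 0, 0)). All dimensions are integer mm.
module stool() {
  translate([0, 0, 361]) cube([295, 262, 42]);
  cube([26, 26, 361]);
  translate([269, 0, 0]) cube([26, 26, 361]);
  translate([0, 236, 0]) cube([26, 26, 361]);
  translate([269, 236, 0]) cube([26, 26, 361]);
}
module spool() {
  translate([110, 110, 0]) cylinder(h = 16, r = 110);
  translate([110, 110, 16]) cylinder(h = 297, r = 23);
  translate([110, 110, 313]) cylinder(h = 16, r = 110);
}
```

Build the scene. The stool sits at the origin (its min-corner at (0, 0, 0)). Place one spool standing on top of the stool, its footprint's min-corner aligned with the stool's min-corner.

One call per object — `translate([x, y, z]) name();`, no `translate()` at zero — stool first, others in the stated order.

stool();
translate([0, 0, 403]) spool();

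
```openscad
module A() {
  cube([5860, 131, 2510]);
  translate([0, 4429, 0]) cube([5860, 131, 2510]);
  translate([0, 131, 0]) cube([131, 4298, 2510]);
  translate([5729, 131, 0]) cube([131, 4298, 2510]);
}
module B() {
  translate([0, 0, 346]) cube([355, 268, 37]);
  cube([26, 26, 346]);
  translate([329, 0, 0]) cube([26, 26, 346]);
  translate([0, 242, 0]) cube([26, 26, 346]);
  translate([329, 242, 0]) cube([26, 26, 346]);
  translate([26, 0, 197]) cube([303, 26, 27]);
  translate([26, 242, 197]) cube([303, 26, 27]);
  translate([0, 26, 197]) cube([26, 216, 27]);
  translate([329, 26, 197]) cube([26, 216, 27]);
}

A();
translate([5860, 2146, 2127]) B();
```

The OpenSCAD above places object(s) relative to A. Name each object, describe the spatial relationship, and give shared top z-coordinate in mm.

Both tops at z = 2510 mm.

A is a house frame. B is a stool. The stool is beside the house frame with their tops flush at z = 2510. The shared top z-coordinate is 2510 mm.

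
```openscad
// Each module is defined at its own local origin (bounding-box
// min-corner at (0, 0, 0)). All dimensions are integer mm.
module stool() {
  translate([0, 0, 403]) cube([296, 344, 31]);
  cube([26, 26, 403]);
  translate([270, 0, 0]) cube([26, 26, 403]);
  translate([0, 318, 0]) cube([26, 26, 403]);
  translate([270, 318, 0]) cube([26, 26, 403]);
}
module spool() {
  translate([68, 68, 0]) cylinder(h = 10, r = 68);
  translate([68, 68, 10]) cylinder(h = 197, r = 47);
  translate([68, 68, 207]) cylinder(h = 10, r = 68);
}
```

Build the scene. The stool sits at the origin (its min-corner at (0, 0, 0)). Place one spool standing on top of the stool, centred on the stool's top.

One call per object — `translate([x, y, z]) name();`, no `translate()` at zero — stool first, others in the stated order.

stool();
translate([80, 104, 434]) spool();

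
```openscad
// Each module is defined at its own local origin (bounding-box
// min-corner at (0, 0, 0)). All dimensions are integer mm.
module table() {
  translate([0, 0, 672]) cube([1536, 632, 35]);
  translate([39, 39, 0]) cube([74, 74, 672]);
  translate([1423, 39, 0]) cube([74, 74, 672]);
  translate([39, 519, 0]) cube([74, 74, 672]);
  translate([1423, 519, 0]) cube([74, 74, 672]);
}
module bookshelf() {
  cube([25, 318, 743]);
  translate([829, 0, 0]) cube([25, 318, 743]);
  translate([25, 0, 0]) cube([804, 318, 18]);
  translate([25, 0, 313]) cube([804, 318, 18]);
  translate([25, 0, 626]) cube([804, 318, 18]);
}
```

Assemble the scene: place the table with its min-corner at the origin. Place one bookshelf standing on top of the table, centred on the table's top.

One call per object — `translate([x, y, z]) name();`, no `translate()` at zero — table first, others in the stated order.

table();
translate([341, 157, 707]) bookshelf();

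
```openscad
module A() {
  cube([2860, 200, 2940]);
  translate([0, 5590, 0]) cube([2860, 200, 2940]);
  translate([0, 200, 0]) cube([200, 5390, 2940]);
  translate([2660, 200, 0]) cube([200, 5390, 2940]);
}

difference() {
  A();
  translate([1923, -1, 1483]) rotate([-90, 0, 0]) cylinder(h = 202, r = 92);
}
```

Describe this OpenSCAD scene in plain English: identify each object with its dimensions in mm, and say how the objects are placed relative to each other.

A is a box-shaped house frame (walls only): outside footprint 2860×5790 mm, wall height 2940 mm, wall thickness 200 mm. The two y-facing walls run the full x-width; the two x-facing walls fit between the inner faces of the y-facing walls.

The house frame has a circular hole of radius 92 mm through its front wall, centred at (x = 1923, z = 1483).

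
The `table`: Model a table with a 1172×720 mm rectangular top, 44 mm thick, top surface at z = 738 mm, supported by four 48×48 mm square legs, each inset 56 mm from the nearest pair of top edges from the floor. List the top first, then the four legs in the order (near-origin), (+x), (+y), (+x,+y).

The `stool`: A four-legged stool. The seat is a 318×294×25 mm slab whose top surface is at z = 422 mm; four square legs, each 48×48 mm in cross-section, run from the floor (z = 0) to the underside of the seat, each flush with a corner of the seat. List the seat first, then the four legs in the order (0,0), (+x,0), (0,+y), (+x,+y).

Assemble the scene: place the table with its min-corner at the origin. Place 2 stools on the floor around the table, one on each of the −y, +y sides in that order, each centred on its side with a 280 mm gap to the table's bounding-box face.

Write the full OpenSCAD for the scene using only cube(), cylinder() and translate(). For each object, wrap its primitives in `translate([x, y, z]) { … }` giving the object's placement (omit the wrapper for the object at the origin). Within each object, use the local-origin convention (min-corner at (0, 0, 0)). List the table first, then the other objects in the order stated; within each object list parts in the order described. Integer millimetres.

translate([0, 0, 694]) cube([1172, 720, 44]);
translate([56, 56, 0]) cube([48, 48, 694]);
translate([1068, 56, 0]) cube([48, 48, 694]);
translate([56, 616, 0]) cube([48, 48, 694]);
translate([1068, 616, 0]) cube([48, 48, 694]);
translate([427, -574, 0]) {
  translate([0, 0, 397]) cube([318, 294, 25]);
  cube([48, 48, 397]);
  translate([270, 0, 0]) cube([48, 48, 397]);
  translate([0, 246, 0]) cube([48, 48, 397]);
  translate([270, 246, 0]) cube([48, 48, 397]);
}
translate([427, 1000, 0]) {
  translate([0, 0, 397]) cube([318, 294, 25]);
  cube([48, 48, 397]);
  translate([270, 0, 0]) cube([48, 48, 397]);
  translate([0, 246, 0]) cube([48, 48, 397]);
  translate([270, 246, 0]) cube([48, 48, 397]);
}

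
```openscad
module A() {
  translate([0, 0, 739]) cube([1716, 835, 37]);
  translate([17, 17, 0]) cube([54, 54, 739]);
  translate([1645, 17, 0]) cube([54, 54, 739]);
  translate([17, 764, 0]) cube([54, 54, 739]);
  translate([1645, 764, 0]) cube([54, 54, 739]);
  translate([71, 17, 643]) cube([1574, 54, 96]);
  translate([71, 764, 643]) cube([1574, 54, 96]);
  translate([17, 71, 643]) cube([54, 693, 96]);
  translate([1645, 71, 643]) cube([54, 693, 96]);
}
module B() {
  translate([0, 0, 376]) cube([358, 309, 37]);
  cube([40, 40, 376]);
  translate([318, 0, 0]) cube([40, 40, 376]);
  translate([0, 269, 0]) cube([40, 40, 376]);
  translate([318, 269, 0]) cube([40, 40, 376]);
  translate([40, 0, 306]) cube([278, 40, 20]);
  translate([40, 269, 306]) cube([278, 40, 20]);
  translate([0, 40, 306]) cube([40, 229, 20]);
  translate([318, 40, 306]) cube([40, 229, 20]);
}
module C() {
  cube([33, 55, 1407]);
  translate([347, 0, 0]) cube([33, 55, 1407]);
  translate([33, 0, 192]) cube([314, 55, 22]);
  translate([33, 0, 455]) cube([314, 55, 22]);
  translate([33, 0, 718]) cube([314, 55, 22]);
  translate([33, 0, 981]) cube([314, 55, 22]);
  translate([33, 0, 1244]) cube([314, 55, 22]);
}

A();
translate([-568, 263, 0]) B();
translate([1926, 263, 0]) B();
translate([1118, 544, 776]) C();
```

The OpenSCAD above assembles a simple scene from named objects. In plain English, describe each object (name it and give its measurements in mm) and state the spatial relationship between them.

A is a table: top 1716 mm (x) × 835 mm (y), 37 mm thick, upper face at z = 776 mm, on four 54×54 mm square legs, each inset 17 mm from the nearest pair of top edges, running from z = 0 to the bottom of the top. Four apron rails, 54 mm thick and 96 mm tall, run between adjacent legs with their top edges flush with the underside of the top and their outer faces flush with the legs' outer faces.

B is a four-legged stool. The seat is 358×309 mm, 37 mm thick, top at z = 413 mm. It stands on four square legs, each 40×40 mm in cross-section, from z = 0 to the seat underside, each flush with a corner of the seat. Four stretchers, 40 mm wide and 20 mm tall, connect adjacent legs with their undersides at z = 306 mm, each running between the inner faces of the legs it joins and aligned with the legs' outer faces on the other axis.

C is a straight ladder. Two 33×55 mm vertical rails, 1407 mm tall, stand 380 mm apart (outside-to-outside) with their front faces coplanar on the −y side. 5 rungs, each 55 mm deep and 22 mm tall, span between the inner faces of the rails, front faces flush with the rails. The lowest rung's underside is at z = 192 mm and rungs are spaced 263 mm apart (underside to underside).

Two stools sit around the table at the −x, +x sides. The ladder is on top of the table.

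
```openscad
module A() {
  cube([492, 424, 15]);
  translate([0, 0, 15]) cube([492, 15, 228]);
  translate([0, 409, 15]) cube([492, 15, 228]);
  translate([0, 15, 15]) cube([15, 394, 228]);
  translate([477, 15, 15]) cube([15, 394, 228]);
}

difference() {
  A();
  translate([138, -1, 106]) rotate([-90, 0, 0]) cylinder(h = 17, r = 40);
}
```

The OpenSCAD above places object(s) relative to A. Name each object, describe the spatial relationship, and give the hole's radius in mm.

A is an open box. The open box has a circular hole through its front wall. The hole's radius is 40 mm.

The subtracted cylinder has r = 40 mm.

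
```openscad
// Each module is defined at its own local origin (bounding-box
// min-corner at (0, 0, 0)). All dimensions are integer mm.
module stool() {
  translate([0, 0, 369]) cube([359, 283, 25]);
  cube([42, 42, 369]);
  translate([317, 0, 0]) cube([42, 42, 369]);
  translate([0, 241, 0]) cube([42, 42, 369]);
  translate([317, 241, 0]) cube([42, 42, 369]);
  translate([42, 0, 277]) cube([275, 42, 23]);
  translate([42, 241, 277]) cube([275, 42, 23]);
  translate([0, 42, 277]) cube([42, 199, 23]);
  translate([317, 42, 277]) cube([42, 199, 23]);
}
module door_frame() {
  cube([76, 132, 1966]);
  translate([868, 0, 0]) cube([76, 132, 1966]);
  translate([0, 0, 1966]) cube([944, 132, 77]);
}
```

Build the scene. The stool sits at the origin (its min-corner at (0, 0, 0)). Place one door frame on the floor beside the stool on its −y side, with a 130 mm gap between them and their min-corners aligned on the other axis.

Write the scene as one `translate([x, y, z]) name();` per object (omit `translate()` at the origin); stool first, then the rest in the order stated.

stool();
translate([0, -262, 0]) door_frame();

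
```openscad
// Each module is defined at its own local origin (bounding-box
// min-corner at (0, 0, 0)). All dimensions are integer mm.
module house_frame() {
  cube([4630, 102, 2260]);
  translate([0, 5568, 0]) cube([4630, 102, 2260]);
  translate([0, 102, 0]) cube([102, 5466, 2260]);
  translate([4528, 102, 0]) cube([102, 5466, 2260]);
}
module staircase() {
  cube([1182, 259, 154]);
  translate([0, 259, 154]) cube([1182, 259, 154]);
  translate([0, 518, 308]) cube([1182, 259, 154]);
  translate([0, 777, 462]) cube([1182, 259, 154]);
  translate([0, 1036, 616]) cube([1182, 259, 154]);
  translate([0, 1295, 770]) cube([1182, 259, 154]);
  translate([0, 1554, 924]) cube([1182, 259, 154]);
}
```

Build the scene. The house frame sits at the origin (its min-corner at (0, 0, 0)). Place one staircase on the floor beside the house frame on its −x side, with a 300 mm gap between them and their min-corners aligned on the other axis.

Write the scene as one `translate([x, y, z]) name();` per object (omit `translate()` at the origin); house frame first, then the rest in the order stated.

house_frame();
translate([-1482, 0, 0]) staircase();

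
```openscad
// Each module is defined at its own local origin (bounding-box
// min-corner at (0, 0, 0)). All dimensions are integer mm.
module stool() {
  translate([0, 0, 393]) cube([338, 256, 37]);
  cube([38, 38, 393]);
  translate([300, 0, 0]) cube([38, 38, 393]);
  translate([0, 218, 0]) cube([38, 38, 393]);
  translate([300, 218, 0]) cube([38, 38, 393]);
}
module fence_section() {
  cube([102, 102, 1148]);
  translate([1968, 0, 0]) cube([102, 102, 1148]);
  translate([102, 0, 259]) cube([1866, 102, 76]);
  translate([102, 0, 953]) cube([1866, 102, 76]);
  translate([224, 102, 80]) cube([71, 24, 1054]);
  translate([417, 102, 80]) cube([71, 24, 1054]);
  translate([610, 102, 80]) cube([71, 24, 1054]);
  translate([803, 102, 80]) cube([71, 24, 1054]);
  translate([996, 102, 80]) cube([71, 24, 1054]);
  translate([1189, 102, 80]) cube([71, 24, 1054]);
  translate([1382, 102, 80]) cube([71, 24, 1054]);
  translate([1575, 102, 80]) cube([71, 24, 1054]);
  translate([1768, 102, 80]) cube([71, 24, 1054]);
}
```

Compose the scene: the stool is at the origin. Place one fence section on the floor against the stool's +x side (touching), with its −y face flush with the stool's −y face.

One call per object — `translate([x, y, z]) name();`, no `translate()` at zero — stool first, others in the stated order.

stool();
translate([338, 0, 0]) fence_section();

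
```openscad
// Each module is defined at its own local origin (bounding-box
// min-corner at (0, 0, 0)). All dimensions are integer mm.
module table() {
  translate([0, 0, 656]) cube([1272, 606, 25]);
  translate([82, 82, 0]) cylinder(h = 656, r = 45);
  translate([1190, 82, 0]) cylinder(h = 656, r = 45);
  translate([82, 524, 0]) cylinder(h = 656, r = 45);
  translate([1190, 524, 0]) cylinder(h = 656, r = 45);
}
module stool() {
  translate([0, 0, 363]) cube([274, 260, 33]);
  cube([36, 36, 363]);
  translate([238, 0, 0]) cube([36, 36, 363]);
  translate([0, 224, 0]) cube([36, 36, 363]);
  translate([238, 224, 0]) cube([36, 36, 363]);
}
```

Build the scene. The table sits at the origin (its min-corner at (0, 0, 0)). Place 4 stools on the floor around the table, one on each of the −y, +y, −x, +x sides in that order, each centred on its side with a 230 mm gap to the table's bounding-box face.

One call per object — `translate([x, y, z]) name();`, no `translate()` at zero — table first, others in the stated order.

table();
translate([499, -490, 0]) stool();
translate([499, 836, 0]) stool();
translate([-504, 173, 0]) stool();
translate([1502, 173, 0]) stool();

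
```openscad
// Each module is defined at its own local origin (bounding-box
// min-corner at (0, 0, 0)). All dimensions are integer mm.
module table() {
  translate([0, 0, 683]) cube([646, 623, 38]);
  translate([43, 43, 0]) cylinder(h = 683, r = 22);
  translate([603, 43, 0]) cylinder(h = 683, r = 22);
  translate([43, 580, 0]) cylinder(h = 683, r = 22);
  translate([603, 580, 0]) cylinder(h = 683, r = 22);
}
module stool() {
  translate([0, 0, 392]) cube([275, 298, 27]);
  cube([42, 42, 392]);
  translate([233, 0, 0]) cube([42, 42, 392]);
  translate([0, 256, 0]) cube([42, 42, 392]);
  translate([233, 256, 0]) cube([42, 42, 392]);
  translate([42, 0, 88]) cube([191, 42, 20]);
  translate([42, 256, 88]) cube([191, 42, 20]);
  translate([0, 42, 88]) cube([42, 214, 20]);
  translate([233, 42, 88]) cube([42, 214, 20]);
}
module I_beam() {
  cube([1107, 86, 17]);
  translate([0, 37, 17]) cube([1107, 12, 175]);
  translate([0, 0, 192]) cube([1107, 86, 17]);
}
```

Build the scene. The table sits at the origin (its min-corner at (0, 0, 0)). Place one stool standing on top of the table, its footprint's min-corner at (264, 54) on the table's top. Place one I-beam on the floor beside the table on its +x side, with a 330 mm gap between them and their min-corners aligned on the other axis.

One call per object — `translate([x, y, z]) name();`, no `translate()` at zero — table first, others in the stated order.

table();
translate([264, 54, 721]) stool();
translate([976, 0, 0]) I_beam();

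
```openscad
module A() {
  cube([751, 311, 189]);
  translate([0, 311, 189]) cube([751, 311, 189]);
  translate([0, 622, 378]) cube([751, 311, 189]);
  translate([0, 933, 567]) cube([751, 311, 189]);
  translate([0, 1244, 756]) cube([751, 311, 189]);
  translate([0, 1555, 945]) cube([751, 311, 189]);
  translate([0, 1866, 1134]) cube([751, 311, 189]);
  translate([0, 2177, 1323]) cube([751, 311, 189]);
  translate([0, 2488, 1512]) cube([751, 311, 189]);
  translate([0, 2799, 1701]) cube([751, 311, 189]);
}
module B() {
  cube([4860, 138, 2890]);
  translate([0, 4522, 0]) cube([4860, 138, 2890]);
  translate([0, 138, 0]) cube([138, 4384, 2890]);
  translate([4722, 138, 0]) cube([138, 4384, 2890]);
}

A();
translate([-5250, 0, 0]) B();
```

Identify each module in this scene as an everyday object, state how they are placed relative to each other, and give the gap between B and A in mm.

The house frame's nearest face is 390 mm from the staircase's −x face.

A is a staircase. B is a house frame. The house frame is on the floor beside the staircase on its −x side. The gap between the house frame and the staircase is 390 mm.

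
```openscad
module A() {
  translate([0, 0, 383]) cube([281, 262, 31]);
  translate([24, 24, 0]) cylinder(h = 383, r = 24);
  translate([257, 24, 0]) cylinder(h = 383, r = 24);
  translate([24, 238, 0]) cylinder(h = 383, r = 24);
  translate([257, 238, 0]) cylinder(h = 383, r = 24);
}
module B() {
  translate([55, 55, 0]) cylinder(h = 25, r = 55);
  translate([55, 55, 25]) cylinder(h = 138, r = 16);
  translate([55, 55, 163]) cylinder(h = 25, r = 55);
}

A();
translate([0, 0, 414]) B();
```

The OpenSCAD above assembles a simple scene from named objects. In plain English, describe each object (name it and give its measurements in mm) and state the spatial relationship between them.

A is a four-legged stool. The seat is a 281×262×31 mm slab whose top surface is at z = 414 mm; four round legs, each 48 mm in diameter, run from the floor (z = 0) to the underside of the seat, each leg's axis is inset half a diameter from the nearest pair of seat edges (so the leg's bounding box is flush with the corner).

B is a spool: two coaxial disc flanges of radius 55 mm and thickness 25 mm, joined by a core cylinder of radius 16 mm and height 138 mm. The lower flange rests on z = 0 and the three cylinders share a vertical axis.

The spool is on top of the stool.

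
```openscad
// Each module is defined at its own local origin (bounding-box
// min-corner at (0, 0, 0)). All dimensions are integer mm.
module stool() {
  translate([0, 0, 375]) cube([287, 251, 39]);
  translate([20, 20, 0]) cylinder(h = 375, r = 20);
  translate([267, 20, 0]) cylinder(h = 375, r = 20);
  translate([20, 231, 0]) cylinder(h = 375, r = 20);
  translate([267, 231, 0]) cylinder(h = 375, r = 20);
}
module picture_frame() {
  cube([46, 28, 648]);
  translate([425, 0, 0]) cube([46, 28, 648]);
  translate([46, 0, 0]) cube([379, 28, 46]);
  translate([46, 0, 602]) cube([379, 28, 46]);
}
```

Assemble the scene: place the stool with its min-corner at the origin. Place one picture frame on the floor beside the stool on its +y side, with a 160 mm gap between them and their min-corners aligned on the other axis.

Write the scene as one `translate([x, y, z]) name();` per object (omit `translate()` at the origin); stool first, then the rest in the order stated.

stool();
translate([0, 411, 0]) picture_frame();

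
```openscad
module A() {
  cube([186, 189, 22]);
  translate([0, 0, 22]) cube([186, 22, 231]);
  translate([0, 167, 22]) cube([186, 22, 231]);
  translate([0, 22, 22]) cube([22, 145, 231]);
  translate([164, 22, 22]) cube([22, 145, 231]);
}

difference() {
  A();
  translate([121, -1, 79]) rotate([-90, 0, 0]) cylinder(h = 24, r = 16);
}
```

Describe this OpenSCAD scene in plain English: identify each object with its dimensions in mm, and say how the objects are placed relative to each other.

A is an open storage box with external size 186×189×253 mm and wall thickness 22 mm (the base is also 22 mm thick). The base covers the whole footprint; the four walls stand on the base, with the y-facing walls full-width and the x-facing walls fitting between their inner faces.

The open box has a circular hole of radius 16 mm through its front wall, centred at (x = 121, z = 79).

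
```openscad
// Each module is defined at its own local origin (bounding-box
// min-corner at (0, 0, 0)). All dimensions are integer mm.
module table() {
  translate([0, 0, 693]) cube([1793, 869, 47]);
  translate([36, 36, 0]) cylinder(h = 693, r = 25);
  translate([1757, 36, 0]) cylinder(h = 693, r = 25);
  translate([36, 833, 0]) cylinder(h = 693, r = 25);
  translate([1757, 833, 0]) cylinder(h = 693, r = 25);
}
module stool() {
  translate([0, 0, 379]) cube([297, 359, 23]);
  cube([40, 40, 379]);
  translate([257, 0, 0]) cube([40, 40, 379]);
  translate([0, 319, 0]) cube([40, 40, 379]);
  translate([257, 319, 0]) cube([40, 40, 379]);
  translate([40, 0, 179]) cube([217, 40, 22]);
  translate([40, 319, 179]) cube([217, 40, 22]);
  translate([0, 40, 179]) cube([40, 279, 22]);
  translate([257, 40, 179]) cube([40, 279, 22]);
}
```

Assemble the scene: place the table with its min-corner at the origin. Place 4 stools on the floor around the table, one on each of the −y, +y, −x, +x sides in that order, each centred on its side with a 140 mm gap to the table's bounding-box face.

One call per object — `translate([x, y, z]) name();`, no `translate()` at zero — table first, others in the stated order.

table();
translate([748, -499, 0]) stool();
translate([748, 1009, 0]) stool();
translate([-437, 255, 0]) stool();
translate([1933, 255, 0]) stool();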